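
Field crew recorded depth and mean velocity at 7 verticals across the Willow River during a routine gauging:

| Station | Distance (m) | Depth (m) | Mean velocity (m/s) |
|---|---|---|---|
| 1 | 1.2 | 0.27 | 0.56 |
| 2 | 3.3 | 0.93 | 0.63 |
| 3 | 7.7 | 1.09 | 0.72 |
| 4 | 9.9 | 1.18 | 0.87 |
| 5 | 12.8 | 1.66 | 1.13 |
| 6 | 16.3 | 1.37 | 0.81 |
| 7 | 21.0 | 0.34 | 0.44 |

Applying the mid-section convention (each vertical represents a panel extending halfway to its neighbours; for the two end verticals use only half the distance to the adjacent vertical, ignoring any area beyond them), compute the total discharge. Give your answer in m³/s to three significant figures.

w_1 = (3.3 − 1.2)/2 = 1.05 m; q_1 = 0.56 × 0.27 × 1.05 = 0.1588 m³/s
w_2 = (7.7 − 1.2)/2 = 3.25 m; q_2 = 0.63 × 0.93 × 3.25 = 1.904 m³/s
w_3 = (9.9 − 3.3)/2 = 3.3 m; q_3 = 0.72 × 1.09 × 3.3 = 2.590 m³/s
w_4 = (12.8 − 7.7)/2 = 2.55 m; q_4 = 0.87 × 1.18 × 2.55 = 2.618 m³/s
w_5 = (16.3 − 9.9)/2 = 3.2 m; q_5 = 1.13 × 1.66 × 3.2 = 6.003 m³/s
w_6 = (21.0 − 12.8)/2 = 4.1 m; q_6 = 0.81 × 1.37 × 4.1 = 4.550 m³/s
w_7 = (21.0 − 16.3)/2 = 2.35 m; q_7 = 0.44 × 0.34 × 2.35 = 0.3516 m³/s
Q = Σ qᵢ = 18.17 m³/s

18.2 m³/s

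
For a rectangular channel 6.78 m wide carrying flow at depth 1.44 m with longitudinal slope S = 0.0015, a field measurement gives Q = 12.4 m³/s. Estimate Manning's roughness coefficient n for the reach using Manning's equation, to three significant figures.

0.0307

A = b·y = 6.78 × 1.44 = 9.763 m²
P = b + 2y = 6.78 + 2×1.44 = 9.660 m
R = A/P = 9.763/9.660 = 1.011 m
n = (1/Q)·A·R^(2/3)·S^(1/2) = (1/12.4) × 9.763 × 1.007 × 0.03873 = 0.03071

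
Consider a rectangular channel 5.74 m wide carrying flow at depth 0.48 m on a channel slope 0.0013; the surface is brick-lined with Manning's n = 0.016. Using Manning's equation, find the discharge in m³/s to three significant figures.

A = b·y = 5.74 × 0.48 = 2.755 m²
P = b + 2y = 5.74 + 2×0.48 = 6.700 m
R = A/P = 2.755/6.700 = 0.4112 m
Q = (1/n)·A·R^(2/3)·S^(1/2) = (1/0.016) × 2.755 × 0.4112^(2/3) × 0.0013^(1/2) = 3.433 m³/s

3.43 m³/s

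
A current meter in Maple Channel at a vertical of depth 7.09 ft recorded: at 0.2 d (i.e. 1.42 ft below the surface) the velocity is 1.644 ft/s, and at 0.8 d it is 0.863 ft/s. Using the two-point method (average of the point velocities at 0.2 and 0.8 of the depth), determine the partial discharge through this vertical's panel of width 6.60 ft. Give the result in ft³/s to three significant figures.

58.7 ft³/s

v̄ = (1.644 + 0.863) / 2 = 1.254 ft/s
q = v̄ × d × w = 1.254 × 7.09 × 6.60 = 58.66 ft³/s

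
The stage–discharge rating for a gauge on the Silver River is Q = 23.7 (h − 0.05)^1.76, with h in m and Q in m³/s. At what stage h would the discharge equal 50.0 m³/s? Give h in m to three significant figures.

h − h₀ = (Q/C)^(1/b) = (50.0/23.7)^(1/1.76) = 1.528 m
h = 0.05 + 1.528 = 1.578 m

1.58 m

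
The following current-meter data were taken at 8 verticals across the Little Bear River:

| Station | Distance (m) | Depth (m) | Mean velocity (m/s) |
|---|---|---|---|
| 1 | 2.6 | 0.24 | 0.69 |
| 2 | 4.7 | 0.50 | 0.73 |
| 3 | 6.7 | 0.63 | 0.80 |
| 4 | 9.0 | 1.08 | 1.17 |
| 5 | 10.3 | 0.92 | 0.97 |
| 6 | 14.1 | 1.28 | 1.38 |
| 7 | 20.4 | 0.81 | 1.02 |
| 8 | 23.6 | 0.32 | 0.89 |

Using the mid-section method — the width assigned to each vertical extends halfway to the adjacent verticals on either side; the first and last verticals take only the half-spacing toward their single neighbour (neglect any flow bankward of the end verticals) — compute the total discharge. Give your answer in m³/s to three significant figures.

19.9 m³/s

w_1 = (4.7 − 2.6)/2 = 1.05 m; q_1 = 0.69 × 0.24 × 1.05 = 0.1739 m³/s
w_2 = (6.7 − 2.6)/2 = 2.05 m; q_2 = 0.73 × 0.50 × 2.05 = 0.7483 m³/s
w_3 = (9.0 − 4.7)/2 = 2.15 m; q_3 = 0.80 × 0.63 × 2.15 = 1.084 m³/s
w_4 = (10.3 − 6.7)/2 = 1.8 m; q_4 = 1.17 × 1.08 × 1.8 = 2.274 m³/s
w_5 = (14.1 − 9.0)/2 = 2.55 m; q_5 = 0.97 × 0.92 × 2.55 = 2.276 m³/s
w_6 = (20.4 − 10.3)/2 = 5.05 m; q_6 = 1.38 × 1.28 × 5.05 = 8.920 m³/s
w_7 = (23.6 − 14.1)/2 = 4.75 m; q_7 = 1.02 × 0.81 × 4.75 = 3.924 m³/s
w_8 = (23.6 − 20.4)/2 = 1.6 m; q_8 = 0.89 × 0.32 × 1.6 = 0.4557 m³/s
Q = Σ qᵢ = 19.86 m³/s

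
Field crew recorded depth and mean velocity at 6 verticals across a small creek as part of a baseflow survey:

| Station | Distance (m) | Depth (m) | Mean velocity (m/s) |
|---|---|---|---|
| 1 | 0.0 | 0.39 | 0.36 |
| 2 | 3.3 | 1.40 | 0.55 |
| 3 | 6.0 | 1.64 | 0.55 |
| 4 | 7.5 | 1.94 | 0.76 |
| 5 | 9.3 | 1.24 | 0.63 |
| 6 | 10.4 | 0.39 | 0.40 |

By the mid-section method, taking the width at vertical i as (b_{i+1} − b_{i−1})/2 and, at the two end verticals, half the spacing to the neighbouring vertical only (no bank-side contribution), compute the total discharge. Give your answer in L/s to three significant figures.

w_1 = (3.3 − 0.0)/2 = 1.65 m; q_1 = 0.36 × 0.39 × 1.65 = 0.2317 m³/s
w_2 = (6.0 − 0.0)/2 = 3 m; q_2 = 0.55 × 1.40 × 3 = 2.310 m³/s
w_3 = (7.5 − 3.3)/2 = 2.1 m; q_3 = 0.55 × 1.64 × 2.1 = 1.894 m³/s
w_4 = (9.3 − 6.0)/2 = 1.65 m; q_4 = 0.76 × 1.94 × 1.65 = 2.433 m³/s
w_5 = (10.4 − 7.5)/2 = 1.45 m; q_5 = 0.63 × 1.24 × 1.45 = 1.133 m³/s
w_6 = (10.4 − 9.3)/2 = 0.55 m; q_6 = 0.40 × 0.39 × 0.55 = 0.08580 m³/s
Q = Σ qᵢ = 8.087 m³/s
= 8.087 × 1000 = 8087 L/s

8090 L/s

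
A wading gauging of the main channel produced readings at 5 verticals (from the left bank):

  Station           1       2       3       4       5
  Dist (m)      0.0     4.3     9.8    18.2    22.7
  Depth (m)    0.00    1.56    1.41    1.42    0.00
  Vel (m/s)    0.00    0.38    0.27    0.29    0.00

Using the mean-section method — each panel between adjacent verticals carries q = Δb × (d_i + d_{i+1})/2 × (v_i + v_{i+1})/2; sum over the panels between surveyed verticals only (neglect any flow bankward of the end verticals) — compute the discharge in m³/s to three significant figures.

7.08 m³/s

Panel 1-2: Δb = 4.3 m, d̄ = (0.00+1.56)/2 = 0.78, v̄ = (0.00+0.38)/2 = 0.19 → q = 4.3×0.78×0.19 = 0.6373 m³/s
Panel 2-3: Δb = 5.5 m, d̄ = (1.56+1.41)/2 = 1.485, v̄ = (0.38+0.27)/2 = 0.325 → q = 5.5×1.485×0.325 = 2.654 m³/s
Panel 3-4: Δb = 8.4 m, d̄ = (1.41+1.42)/2 = 1.415, v̄ = (0.27+0.29)/2 = 0.28 → q = 8.4×1.415×0.28 = 3.328 m³/s
Panel 4-5: Δb = 4.5 m, d̄ = (1.42+0.00)/2 = 0.71, v̄ = (0.29+0.00)/2 = 0.145 → q = 4.5×0.71×0.145 = 0.4633 m³/s
Q = Σ q = 7.083 m³/s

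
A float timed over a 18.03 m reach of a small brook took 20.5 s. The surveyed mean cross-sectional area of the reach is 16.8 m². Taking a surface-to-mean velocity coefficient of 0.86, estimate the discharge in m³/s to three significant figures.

v_surface = L / t̄ = 18.03 / 20.5 = 0.8795 m/s
v_mean = 0.86 × 0.8795 = 0.7564 m/s
Q = A × v_mean = 16.8 × 0.7564 = 12.71 m³/s

12.7 m³/s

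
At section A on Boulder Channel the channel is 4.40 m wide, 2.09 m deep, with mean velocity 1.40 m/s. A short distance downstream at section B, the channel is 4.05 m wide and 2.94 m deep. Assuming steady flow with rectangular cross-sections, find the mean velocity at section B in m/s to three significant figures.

1.08 m/s

Q = A₁V₁ = (4.40×2.09) × 1.40 = 12.87 m³/s
A₂ = 4.05 × 2.94 = 11.91 m²
V₂ = Q/A₂ = 12.87/11.91 = 1.081 m/s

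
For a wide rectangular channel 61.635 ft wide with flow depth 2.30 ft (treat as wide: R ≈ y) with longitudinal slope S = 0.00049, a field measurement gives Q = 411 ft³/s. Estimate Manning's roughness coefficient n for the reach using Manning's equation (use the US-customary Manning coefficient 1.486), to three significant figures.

0.0198

A = b·y = 61.635 × 2.30 = 141.8 ft²
Wide channel: R ≈ y = 2.30 ft
n = (1.486/Q)·A·R^(2/3)·S^(1/2) = (1.486/411) × 141.8 × 1.742 × 0.02214 = 0.01977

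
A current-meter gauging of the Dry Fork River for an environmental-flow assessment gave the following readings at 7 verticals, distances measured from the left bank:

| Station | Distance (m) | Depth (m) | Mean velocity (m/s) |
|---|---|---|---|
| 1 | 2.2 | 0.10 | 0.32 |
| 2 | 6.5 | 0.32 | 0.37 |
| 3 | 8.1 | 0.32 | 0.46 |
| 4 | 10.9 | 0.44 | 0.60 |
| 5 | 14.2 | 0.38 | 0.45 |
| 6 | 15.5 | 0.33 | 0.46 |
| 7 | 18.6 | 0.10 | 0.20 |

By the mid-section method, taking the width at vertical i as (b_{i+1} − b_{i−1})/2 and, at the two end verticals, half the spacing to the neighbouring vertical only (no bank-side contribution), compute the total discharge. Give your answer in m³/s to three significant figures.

w_1 = (6.5 − 2.2)/2 = 2.15 m; q_1 = 0.32 × 0.10 × 2.15 = 0.06880 m³/s
w_2 = (8.1 − 2.2)/2 = 2.95 m; q_2 = 0.37 × 0.32 × 2.95 = 0.3493 m³/s
w_3 = (10.9 − 6.5)/2 = 2.2 m; q_3 = 0.46 × 0.32 × 2.2 = 0.3238 m³/s
w_4 = (14.2 − 8.1)/2 = 3.05 m; q_4 = 0.60 × 0.44 × 3.05 = 0.8052 m³/s
w_5 = (15.5 − 10.9)/2 = 2.3 m; q_5 = 0.45 × 0.38 × 2.3 = 0.3933 m³/s
w_6 = (18.6 − 14.2)/2 = 2.2 m; q_6 = 0.46 × 0.33 × 2.2 = 0.3340 m³/s
w_7 = (18.6 − 15.5)/2 = 1.55 m; q_7 = 0.20 × 0.10 × 1.55 = 0.03100 m³/s
Q = Σ qᵢ = 2.305 m³/s

2.31 m³/s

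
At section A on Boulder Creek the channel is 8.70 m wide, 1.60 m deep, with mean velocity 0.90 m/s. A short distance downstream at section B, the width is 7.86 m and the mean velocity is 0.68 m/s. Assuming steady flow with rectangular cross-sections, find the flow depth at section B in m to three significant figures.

2.34 m

Q = A₁V₁ = (8.70×1.60) × 0.90 = 12.53 m³/s
d₂ = Q/(b₂ V₂) = 12.53/(7.86×0.68) = 2.344 m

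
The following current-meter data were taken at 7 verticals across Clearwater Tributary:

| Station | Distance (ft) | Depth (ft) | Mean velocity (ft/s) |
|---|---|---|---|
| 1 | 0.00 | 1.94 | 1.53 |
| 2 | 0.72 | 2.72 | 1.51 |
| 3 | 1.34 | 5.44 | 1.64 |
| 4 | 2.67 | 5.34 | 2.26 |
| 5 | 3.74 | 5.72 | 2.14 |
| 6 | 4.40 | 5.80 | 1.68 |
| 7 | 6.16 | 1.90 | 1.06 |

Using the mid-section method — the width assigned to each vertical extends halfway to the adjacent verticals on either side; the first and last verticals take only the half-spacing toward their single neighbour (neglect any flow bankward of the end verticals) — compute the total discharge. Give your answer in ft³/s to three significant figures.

51.2 ft³/s

w_1 = (0.72 − 0.00)/2 = 0.36 ft; q_1 = 1.53 × 1.94 × 0.36 = 1.069 ft³/s
w_2 = (1.34 − 0.00)/2 = 0.67 ft; q_2 = 1.51 × 2.72 × 0.67 = 2.752 ft³/s
w_3 = (2.67 − 0.72)/2 = 0.975 ft; q_3 = 1.64 × 5.44 × 0.975 = 8.699 ft³/s
w_4 = (3.74 − 1.34)/2 = 1.2 ft; q_4 = 2.26 × 5.34 × 1.2 = 14.48 ft³/s
w_5 = (4.40 − 2.67)/2 = 0.865 ft; q_5 = 2.14 × 5.72 × 0.865 = 10.59 ft³/s
w_6 = (6.16 − 3.74)/2 = 1.21 ft; q_6 = 1.68 × 5.80 × 1.21 = 11.79 ft³/s
w_7 = (6.16 − 4.40)/2 = 0.88 ft; q_7 = 1.06 × 1.90 × 0.88 = 1.772 ft³/s
Q = Σ qᵢ = 51.15 ft³/s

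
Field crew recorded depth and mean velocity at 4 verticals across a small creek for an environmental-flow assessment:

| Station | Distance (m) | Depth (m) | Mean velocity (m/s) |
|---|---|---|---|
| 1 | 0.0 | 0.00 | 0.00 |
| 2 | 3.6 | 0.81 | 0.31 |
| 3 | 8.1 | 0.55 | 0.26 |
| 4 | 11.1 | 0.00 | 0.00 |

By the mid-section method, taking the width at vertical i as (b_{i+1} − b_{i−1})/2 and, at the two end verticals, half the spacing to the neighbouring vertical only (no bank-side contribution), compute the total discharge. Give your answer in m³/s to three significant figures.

1.55 m³/s

w_2 = (8.1 − 0.0)/2 = 4.05 m; q_2 = 0.31 × 0.81 × 4.05 = 1.017 m³/s
w_3 = (11.1 − 3.6)/2 = 3.75 m; q_3 = 0.26 × 0.55 × 3.75 = 0.5363 m³/s
Stations 1, 4 contribute zero (depth or velocity is 0).
Q = Σ qᵢ = 1.553 m³/s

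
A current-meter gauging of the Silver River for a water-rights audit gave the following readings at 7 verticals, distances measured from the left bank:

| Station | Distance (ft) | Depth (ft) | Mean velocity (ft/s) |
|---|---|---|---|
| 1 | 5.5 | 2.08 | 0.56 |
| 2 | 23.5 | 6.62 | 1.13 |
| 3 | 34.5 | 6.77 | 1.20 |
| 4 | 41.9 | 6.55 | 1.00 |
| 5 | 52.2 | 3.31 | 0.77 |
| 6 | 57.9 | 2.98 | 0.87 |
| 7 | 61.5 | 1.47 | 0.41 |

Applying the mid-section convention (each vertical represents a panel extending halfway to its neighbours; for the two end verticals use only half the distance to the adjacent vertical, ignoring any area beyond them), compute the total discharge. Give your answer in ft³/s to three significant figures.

w_1 = (23.5 − 5.5)/2 = 9 ft; q_1 = 0.56 × 2.08 × 9 = 10.48 ft³/s
w_2 = (34.5 − 5.5)/2 = 14.5 ft; q_2 = 1.13 × 6.62 × 14.5 = 108.5 ft³/s
w_3 = (41.9 − 23.5)/2 = 9.2 ft; q_3 = 1.20 × 6.77 × 9.2 = 74.74 ft³/s
w_4 = (52.2 − 34.5)/2 = 8.85 ft; q_4 = 1.00 × 6.55 × 8.85 = 57.97 ft³/s
w_5 = (57.9 − 41.9)/2 = 8 ft; q_5 = 0.77 × 3.31 × 8 = 20.39 ft³/s
w_6 = (61.5 − 52.2)/2 = 4.65 ft; q_6 = 0.87 × 2.98 × 4.65 = 12.06 ft³/s
w_7 = (61.5 − 57.9)/2 = 1.8 ft; q_7 = 0.41 × 1.47 × 1.8 = 1.085 ft³/s
Q = Σ qᵢ = 285.2 ft³/s

285 ft³/s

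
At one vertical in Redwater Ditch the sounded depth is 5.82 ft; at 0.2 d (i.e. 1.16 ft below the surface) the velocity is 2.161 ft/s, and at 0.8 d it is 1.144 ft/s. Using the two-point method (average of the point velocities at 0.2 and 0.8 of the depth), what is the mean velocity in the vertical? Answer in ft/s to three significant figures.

v̄ = (2.161 + 1.144) / 2 = 1.653 ft/s

1.65 ft/s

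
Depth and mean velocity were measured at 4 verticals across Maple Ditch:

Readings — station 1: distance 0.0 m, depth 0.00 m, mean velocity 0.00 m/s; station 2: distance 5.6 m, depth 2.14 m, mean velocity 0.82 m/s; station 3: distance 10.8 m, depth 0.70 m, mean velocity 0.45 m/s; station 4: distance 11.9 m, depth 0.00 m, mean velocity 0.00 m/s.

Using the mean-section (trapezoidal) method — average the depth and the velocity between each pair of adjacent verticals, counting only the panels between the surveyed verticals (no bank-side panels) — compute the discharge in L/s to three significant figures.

Panel 1-2: Δb = 5.6 m, d̄ = (0.00+2.14)/2 = 1.07, v̄ = (0.00+0.82)/2 = 0.41 → q = 5.6×1.07×0.41 = 2.457 m³/s
Panel 2-3: Δb = 5.2 m, d̄ = (2.14+0.70)/2 = 1.42, v̄ = (0.82+0.45)/2 = 0.635 → q = 5.2×1.42×0.635 = 4.689 m³/s
Panel 3-4: Δb = 1.1 m, d̄ = (0.70+0.00)/2 = 0.35, v̄ = (0.45+0.00)/2 = 0.225 → q = 1.1×0.35×0.225 = 0.08663 m³/s
Q = Σ q = 7.232 m³/s
= 7.232 × 1000 = 7232 L/s

7230 L/s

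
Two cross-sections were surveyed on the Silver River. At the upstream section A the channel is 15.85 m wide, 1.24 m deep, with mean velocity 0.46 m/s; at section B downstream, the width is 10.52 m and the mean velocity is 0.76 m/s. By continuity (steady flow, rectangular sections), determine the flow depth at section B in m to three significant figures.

Q = A₁V₁ = (15.85×1.24) × 0.46 = 9.041 m³/s
d₂ = Q/(b₂ V₂) = 9.041/(10.52×0.76) = 1.131 m

1.13 m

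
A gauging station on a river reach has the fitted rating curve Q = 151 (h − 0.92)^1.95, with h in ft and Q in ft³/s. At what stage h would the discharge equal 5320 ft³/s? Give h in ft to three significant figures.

7.13 ft

h − h₀ = (Q/C)^(1/b) = (5320/151)^(1/1.95) = 6.213 ft
h = 0.92 + 6.213 = 7.133 ft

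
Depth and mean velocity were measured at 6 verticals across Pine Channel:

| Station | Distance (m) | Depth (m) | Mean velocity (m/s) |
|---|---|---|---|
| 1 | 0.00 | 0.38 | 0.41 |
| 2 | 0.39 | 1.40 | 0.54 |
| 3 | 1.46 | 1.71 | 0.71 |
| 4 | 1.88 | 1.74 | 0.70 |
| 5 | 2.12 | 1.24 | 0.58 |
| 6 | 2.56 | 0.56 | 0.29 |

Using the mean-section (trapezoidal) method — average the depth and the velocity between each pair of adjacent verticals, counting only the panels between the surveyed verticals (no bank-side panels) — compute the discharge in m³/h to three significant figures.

Panel 1-2: Δb = 0.39 m, d̄ = (0.38+1.40)/2 = 0.89, v̄ = (0.41+0.54)/2 = 0.475 → q = 0.39×0.89×0.475 = 0.1649 m³/s
Panel 2-3: Δb = 1.07 m, d̄ = (1.40+1.71)/2 = 1.555, v̄ = (0.54+0.71)/2 = 0.625 → q = 1.07×1.555×0.625 = 1.040 m³/s
Panel 3-4: Δb = 0.42 m, d̄ = (1.71+1.74)/2 = 1.725, v̄ = (0.71+0.70)/2 = 0.705 → q = 0.42×1.725×0.705 = 0.5108 m³/s
Panel 4-5: Δb = 0.24 m, d̄ = (1.74+1.24)/2 = 1.49, v̄ = (0.70+0.58)/2 = 0.64 → q = 0.24×1.49×0.64 = 0.2289 m³/s
Panel 5-6: Δb = 0.44 m, d̄ = (1.24+0.56)/2 = 0.9, v̄ = (0.58+0.29)/2 = 0.435 → q = 0.44×0.9×0.435 = 0.1723 m³/s
Q = Σ q = 2.117 m³/s
= 2.117 × 3600 = 7620 m³/h

7620 m³/h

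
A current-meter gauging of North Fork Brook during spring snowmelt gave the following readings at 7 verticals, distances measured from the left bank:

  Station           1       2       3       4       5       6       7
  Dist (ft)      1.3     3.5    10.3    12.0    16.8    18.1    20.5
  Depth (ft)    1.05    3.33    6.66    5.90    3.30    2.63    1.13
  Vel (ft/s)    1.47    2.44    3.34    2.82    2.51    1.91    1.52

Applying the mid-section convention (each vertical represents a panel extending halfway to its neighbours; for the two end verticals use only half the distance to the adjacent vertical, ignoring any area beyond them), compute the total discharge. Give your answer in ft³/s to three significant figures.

w_1 = (3.5 − 1.3)/2 = 1.1 ft; q_1 = 1.47 × 1.05 × 1.1 = 1.698 ft³/s
w_2 = (10.3 − 1.3)/2 = 4.5 ft; q_2 = 2.44 × 3.33 × 4.5 = 36.56 ft³/s
w_3 = (12.0 − 3.5)/2 = 4.25 ft; q_3 = 3.34 × 6.66 × 4.25 = 94.54 ft³/s
w_4 = (16.8 − 10.3)/2 = 3.25 ft; q_4 = 2.82 × 5.90 × 3.25 = 54.07 ft³/s
w_5 = (18.1 − 12.0)/2 = 3.05 ft; q_5 = 2.51 × 3.30 × 3.05 = 25.26 ft³/s
w_6 = (20.5 − 16.8)/2 = 1.85 ft; q_6 = 1.91 × 2.63 × 1.85 = 9.293 ft³/s
w_7 = (20.5 − 18.1)/2 = 1.2 ft; q_7 = 1.52 × 1.13 × 1.2 = 2.061 ft³/s
Q = Σ qᵢ = 223.5 ft³/s

223 ft³/s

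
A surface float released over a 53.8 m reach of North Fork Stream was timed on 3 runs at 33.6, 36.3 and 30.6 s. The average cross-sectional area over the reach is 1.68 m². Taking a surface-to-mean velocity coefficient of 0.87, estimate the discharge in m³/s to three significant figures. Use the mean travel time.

2.35 m³/s

t̄ = (33.6 + 36.3 + 30.6) / 3 = 33.5 s
v_surface = L / t̄ = 53.8 / 33.5 = 1.606 m/s
v_mean = 0.87 × 1.606 = 1.397 m/s
Q = A × v_mean = 1.68 × 1.397 = 2.347 m³/s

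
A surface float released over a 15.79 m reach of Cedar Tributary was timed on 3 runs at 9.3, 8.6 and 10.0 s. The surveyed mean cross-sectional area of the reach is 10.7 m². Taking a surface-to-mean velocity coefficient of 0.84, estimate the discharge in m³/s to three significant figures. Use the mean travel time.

15.3 m³/s

t̄ = (9.3 + 8.6 + 10.0) / 3 = 9.3 s
v_surface = L / t̄ = 15.79 / 9.3 = 1.698 m/s
v_mean = 0.84 × 1.698 = 1.426 m/s
Q = A × v_mean = 10.7 × 1.426 = 15.26 m³/s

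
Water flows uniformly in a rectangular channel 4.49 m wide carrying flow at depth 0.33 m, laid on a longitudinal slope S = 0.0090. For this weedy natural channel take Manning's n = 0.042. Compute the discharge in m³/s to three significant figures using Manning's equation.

A = b·y = 4.49 × 0.33 = 1.482 m²
P = b + 2y = 4.49 + 2×0.33 = 5.150 m
R = A/P = 1.482/5.150 = 0.2877 m
Q = (1/n)·A·R^(2/3)·S^(1/2) = (1/0.042) × 1.482 × 0.2877^(2/3) × 0.0090^(1/2) = 1.459 m³/s

1.46 m³/s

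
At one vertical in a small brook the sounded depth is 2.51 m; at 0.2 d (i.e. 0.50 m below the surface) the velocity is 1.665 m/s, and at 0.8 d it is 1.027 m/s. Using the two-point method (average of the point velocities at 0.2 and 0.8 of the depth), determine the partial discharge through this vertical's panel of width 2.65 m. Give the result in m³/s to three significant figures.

8.95 m³/s

v̄ = (1.665 + 1.027) / 2 = 1.346 m/s
q = v̄ × d × w = 1.346 × 2.51 × 2.65 = 8.953 m³/s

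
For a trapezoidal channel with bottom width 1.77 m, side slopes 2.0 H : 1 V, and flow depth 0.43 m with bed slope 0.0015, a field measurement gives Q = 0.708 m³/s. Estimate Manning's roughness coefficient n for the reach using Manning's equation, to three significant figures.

A = (b + z·y)·y = (1.77 + 2.0×0.43)×0.43 = 1.131 m²
P = b + 2y√(1+z²) = 1.77 + 2×0.43×√(1+2.0²) = 3.693 m
R = A/P = 1.131/3.693 = 0.3062 m
n = (1/Q)·A·R^(2/3)·S^(1/2) = (1/0.708) × 1.131 × 0.4543 × 0.03873 = 0.02811

0.0281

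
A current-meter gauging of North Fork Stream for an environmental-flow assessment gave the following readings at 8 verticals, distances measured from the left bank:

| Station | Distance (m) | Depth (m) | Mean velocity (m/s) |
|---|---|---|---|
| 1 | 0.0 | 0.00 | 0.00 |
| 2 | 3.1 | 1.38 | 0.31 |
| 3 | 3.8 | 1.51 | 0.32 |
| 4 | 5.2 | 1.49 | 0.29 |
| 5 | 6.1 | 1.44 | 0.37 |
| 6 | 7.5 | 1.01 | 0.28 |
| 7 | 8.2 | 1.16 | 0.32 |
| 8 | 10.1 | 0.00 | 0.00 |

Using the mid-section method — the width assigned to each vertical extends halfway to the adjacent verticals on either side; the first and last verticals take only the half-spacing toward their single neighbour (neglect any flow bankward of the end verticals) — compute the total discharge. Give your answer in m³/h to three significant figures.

11600 m³/h

w_2 = (3.8 − 0.0)/2 = 1.9 m; q_2 = 0.31 × 1.38 × 1.9 = 0.8128 m³/s
w_3 = (5.2 − 3.1)/2 = 1.05 m; q_3 = 0.32 × 1.51 × 1.05 = 0.5074 m³/s
w_4 = (6.1 − 3.8)/2 = 1.15 m; q_4 = 0.29 × 1.49 × 1.15 = 0.4969 m³/s
w_5 = (7.5 − 5.2)/2 = 1.15 m; q_5 = 0.37 × 1.44 × 1.15 = 0.6127 m³/s
w_6 = (8.2 − 6.1)/2 = 1.05 m; q_6 = 0.28 × 1.01 × 1.05 = 0.2969 m³/s
w_7 = (10.1 − 7.5)/2 = 1.3 m; q_7 = 0.32 × 1.16 × 1.3 = 0.4826 m³/s
Stations 1, 8 contribute zero (depth or velocity is 0).
Q = Σ qᵢ = 3.209 m³/s
= 3.209 × 3600 = 11550 m³/h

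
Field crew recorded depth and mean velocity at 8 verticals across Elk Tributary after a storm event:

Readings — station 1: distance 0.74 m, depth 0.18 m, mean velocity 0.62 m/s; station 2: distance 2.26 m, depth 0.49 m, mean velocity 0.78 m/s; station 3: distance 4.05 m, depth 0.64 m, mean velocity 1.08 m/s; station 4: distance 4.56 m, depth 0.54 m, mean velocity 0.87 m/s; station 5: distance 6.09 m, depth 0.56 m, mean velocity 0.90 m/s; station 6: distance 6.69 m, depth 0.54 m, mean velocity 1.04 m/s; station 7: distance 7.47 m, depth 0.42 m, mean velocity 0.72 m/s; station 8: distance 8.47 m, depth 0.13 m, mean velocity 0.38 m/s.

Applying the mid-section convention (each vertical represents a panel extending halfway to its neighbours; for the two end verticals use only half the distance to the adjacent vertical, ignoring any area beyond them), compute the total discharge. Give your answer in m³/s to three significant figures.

w_1 = (2.26 − 0.74)/2 = 0.76 m; q_1 = 0.62 × 0.18 × 0.76 = 0.08482 m³/s
w_2 = (4.05 − 0.74)/2 = 1.655 m; q_2 = 0.78 × 0.49 × 1.655 = 0.6325 m³/s
w_3 = (4.56 − 2.26)/2 = 1.15 m; q_3 = 1.08 × 0.64 × 1.15 = 0.7949 m³/s
w_4 = (6.09 − 4.05)/2 = 1.02 m; q_4 = 0.87 × 0.54 × 1.02 = 0.4792 m³/s
w_5 = (6.69 − 4.56)/2 = 1.065 m; q_5 = 0.90 × 0.56 × 1.065 = 0.5368 m³/s
w_6 = (7.47 − 6.09)/2 = 0.69 m; q_6 = 1.04 × 0.54 × 0.69 = 0.3875 m³/s
w_7 = (8.47 − 6.69)/2 = 0.89 m; q_7 = 0.72 × 0.42 × 0.89 = 0.2691 m³/s
w_8 = (8.47 − 7.47)/2 = 0.5 m; q_8 = 0.38 × 0.13 × 0.5 = 0.02470 m³/s
Q = Σ qᵢ = 3.210 m³/s

3.21 m³/s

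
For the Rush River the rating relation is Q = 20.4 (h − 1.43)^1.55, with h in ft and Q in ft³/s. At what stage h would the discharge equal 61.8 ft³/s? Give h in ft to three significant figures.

3.47 ft

h − h₀ = (Q/C)^(1/b) = (61.8/20.4)^(1/1.55) = 2.044 ft
h = 1.43 + 2.044 = 3.474 ft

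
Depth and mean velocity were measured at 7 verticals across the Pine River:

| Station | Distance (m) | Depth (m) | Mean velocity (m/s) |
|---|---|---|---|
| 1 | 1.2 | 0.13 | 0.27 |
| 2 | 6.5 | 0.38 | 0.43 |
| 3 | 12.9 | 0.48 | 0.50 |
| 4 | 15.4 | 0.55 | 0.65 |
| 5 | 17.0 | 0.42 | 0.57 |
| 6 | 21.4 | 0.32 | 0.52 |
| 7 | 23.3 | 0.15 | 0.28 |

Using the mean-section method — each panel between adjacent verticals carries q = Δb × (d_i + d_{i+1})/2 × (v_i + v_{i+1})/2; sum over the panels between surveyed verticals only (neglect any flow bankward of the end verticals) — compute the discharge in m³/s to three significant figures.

4.03 m³/s

Panel 1-2: Δb = 5.3 m, d̄ = (0.13+0.38)/2 = 0.255, v̄ = (0.27+0.43)/2 = 0.35 → q = 5.3×0.255×0.35 = 0.4730 m³/s
Panel 2-3: Δb = 6.4 m, d̄ = (0.38+0.48)/2 = 0.43, v̄ = (0.43+0.50)/2 = 0.465 → q = 6.4×0.43×0.465 = 1.280 m³/s
Panel 3-4: Δb = 2.5 m, d̄ = (0.48+0.55)/2 = 0.515, v̄ = (0.50+0.65)/2 = 0.575 → q = 2.5×0.515×0.575 = 0.7403 m³/s
Panel 4-5: Δb = 1.6 m, d̄ = (0.55+0.42)/2 = 0.485, v̄ = (0.65+0.57)/2 = 0.61 → q = 1.6×0.485×0.61 = 0.4734 m³/s
Panel 5-6: Δb = 4.4 m, d̄ = (0.42+0.32)/2 = 0.37, v̄ = (0.57+0.52)/2 = 0.545 → q = 4.4×0.37×0.545 = 0.8873 m³/s
Panel 6-7: Δb = 1.9 m, d̄ = (0.32+0.15)/2 = 0.235, v̄ = (0.52+0.28)/2 = 0.4 → q = 1.9×0.235×0.4 = 0.1786 m³/s
Q = Σ q = 4.032 m³/s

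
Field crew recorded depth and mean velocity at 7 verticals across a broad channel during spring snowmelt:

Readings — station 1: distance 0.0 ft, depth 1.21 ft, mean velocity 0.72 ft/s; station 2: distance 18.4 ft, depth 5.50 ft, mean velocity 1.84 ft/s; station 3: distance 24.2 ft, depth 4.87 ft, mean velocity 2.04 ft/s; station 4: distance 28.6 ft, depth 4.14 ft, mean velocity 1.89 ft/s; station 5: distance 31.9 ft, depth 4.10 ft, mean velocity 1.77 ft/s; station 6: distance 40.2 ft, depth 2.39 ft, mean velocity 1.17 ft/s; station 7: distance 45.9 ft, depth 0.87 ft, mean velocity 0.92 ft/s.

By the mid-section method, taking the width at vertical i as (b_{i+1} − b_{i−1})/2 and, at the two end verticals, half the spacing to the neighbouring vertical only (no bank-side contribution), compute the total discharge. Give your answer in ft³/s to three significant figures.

275 ft³/s

w_1 = (18.4 − 0.0)/2 = 9.2 ft; q_1 = 0.72 × 1.21 × 9.2 = 8.015 ft³/s
w_2 = (24.2 − 0.0)/2 = 12.1 ft; q_2 = 1.84 × 5.50 × 12.1 = 122.5 ft³/s
w_3 = (28.6 − 18.4)/2 = 5.1 ft; q_3 = 2.04 × 4.87 × 5.1 = 50.67 ft³/s
w_4 = (31.9 − 24.2)/2 = 3.85 ft; q_4 = 1.89 × 4.14 × 3.85 = 30.12 ft³/s
w_5 = (40.2 − 28.6)/2 = 5.8 ft; q_5 = 1.77 × 4.10 × 5.8 = 42.09 ft³/s
w_6 = (45.9 − 31.9)/2 = 7 ft; q_6 = 1.17 × 2.39 × 7 = 19.57 ft³/s
w_7 = (45.9 − 40.2)/2 = 2.85 ft; q_7 = 0.92 × 0.87 × 2.85 = 2.281 ft³/s
Q = Σ qᵢ = 275.2 ft³/s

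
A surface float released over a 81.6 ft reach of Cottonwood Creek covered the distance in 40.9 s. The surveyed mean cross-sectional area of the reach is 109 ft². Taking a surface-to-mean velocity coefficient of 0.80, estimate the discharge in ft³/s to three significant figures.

174 ft³/s

v_surface = L / t̄ = 81.6 / 40.9 = 1.995 ft/s
v_mean = 0.80 × 1.995 = 1.596 ft/s
Q = A × v_mean = 109 × 1.596 = 174.0 ft³/s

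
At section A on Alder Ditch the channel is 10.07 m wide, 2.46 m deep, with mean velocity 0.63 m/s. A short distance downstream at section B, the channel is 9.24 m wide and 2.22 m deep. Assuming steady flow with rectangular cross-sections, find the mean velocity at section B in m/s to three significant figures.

0.761 m/s

Q = A₁V₁ = (10.07×2.46) × 0.63 = 15.61 m³/s
A₂ = 9.24 × 2.22 = 20.51 m²
V₂ = Q/A₂ = 15.61/20.51 = 0.7608 m/s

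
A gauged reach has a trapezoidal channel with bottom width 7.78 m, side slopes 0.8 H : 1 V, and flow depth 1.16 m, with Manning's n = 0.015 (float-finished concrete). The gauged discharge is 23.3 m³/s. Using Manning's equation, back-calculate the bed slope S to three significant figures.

A = (b + z·y)·y = (7.78 + 0.8×1.16)×1.16 = 10.10 m²
P = b + 2y√(1+z²) = 7.78 + 2×1.16×√(1+0.8²) = 10.75 m
R = A/P = 10.10/10.75 = 0.9396 m
S = (Q·n / (1·A·R^(2/3)))² = (23.3×0.015 / (1×10.10×0.9593))² = 0.001301

0.00130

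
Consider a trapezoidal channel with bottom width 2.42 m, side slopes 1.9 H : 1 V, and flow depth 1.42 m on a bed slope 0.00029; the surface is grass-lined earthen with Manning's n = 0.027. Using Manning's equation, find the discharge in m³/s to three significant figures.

A = (b + z·y)·y = (2.42 + 1.9×1.42)×1.42 = 7.268 m²
P = b + 2y√(1+z²) = 2.42 + 2×1.42×√(1+1.9²) = 8.518 m
R = A/P = 7.268/8.518 = 0.8532 m
Q = (1/n)·A·R^(2/3)·S^(1/2) = (1/0.027) × 7.268 × 0.8532^(2/3) × 0.00029^(1/2) = 4.124 m³/s

4.12 m³/s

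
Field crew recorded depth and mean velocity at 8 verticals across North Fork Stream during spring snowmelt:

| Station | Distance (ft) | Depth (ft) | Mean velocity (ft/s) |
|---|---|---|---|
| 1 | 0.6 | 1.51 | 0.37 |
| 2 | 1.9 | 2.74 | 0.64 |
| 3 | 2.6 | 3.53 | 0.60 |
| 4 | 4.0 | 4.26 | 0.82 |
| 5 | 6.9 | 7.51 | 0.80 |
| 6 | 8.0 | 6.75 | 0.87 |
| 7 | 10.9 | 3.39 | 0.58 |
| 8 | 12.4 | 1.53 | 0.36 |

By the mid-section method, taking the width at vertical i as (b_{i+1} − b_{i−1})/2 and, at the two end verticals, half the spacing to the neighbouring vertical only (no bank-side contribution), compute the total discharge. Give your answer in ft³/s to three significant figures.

w_1 = (1.9 − 0.6)/2 = 0.65 ft; q_1 = 0.37 × 1.51 × 0.65 = 0.3632 ft³/s
w_2 = (2.6 − 0.6)/2 = 1 ft; q_2 = 0.64 × 2.74 × 1 = 1.754 ft³/s
w_3 = (4.0 − 1.9)/2 = 1.05 ft; q_3 = 0.60 × 3.53 × 1.05 = 2.224 ft³/s
w_4 = (6.9 − 2.6)/2 = 2.15 ft; q_4 = 0.82 × 4.26 × 2.15 = 7.510 ft³/s
w_5 = (8.0 − 4.0)/2 = 2 ft; q_5 = 0.80 × 7.51 × 2 = 12.02 ft³/s
w_6 = (10.9 − 6.9)/2 = 2 ft; q_6 = 0.87 × 6.75 × 2 = 11.75 ft³/s
w_7 = (12.4 − 8.0)/2 = 2.2 ft; q_7 = 0.58 × 3.39 × 2.2 = 4.326 ft³/s
w_8 = (12.4 − 10.9)/2 = 0.75 ft; q_8 = 0.36 × 1.53 × 0.75 = 0.4131 ft³/s
Q = Σ qᵢ = 40.35 ft³/s

40.4 ft³/s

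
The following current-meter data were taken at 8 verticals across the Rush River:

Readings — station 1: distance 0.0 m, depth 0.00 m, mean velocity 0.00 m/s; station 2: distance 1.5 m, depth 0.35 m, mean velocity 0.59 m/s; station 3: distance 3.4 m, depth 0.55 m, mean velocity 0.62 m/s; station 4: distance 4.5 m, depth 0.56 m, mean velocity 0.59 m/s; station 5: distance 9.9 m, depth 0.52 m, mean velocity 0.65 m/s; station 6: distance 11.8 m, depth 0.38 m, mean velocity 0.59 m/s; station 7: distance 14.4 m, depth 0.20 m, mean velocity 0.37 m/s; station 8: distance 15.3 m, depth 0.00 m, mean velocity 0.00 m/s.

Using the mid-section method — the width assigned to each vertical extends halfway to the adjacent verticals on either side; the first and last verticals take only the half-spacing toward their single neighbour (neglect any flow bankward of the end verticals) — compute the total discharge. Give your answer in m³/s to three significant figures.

3.80 m³/s

w_2 = (3.4 − 0.0)/2 = 1.7 m; q_2 = 0.59 × 0.35 × 1.7 = 0.3511 m³/s
w_3 = (4.5 − 1.5)/2 = 1.5 m; q_3 = 0.62 × 0.55 × 1.5 = 0.5115 m³/s
w_4 = (9.9 − 3.4)/2 = 3.25 m; q_4 = 0.59 × 0.56 × 3.25 = 1.074 m³/s
w_5 = (11.8 − 4.5)/2 = 3.65 m; q_5 = 0.65 × 0.52 × 3.65 = 1.234 m³/s
w_6 = (14.4 − 9.9)/2 = 2.25 m; q_6 = 0.59 × 0.38 × 2.25 = 0.5045 m³/s
w_7 = (15.3 − 11.8)/2 = 1.75 m; q_7 = 0.37 × 0.20 × 1.75 = 0.1295 m³/s
Stations 1, 8 contribute zero (depth or velocity is 0).
Q = Σ qᵢ = 3.804 m³/s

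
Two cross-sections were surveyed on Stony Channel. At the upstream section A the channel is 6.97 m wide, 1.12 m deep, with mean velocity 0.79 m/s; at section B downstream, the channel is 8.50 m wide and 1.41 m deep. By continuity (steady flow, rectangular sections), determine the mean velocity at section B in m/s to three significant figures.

Q = A₁V₁ = (6.97×1.12) × 0.79 = 6.167 m³/s
A₂ = 8.50 × 1.41 = 11.99 m²
V₂ = Q/A₂ = 6.167/11.99 = 0.5146 m/s

0.515 m/s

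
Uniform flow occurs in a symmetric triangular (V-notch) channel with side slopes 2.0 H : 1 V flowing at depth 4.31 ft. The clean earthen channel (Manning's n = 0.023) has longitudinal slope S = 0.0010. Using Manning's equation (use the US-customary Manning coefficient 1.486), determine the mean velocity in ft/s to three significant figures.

A = z·y² = 2.0×4.31² = 37.15 ft²
P = 2y√(1+z²) = 2×4.31×√(1+2.0²) = 19.27 ft
R = A/P = 37.15/19.27 = 1.927 ft
Q = (1.486/n)·A·R^(2/3)·S^(1/2) = (1.486/0.023) × 37.15 × 1.927^(2/3) × 0.0010^(1/2) = 117.6 ft³/s
V = Q/A = 117.6/37.15 = 3.164 ft/s

3.16 ft/s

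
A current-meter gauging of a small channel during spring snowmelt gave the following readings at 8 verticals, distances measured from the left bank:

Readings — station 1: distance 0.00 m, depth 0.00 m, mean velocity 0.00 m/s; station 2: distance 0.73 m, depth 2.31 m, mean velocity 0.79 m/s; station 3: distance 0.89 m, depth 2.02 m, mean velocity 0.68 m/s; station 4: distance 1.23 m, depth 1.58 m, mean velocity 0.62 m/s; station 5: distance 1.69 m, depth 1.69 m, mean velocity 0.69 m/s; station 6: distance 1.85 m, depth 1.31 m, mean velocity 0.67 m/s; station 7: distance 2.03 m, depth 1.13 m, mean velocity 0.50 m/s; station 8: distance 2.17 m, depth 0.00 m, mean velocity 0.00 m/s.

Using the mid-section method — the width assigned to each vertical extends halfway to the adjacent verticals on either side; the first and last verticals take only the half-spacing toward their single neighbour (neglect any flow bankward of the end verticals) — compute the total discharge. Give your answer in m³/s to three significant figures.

2.15 m³/s

w_2 = (0.89 − 0.00)/2 = 0.445 m; q_2 = 0.79 × 2.31 × 0.445 = 0.8121 m³/s
w_3 = (1.23 − 0.73)/2 = 0.25 m; q_3 = 0.68 × 2.02 × 0.25 = 0.3434 m³/s
w_4 = (1.69 − 0.89)/2 = 0.4 m; q_4 = 0.62 × 1.58 × 0.4 = 0.3918 m³/s
w_5 = (1.85 − 1.23)/2 = 0.31 m; q_5 = 0.69 × 1.69 × 0.31 = 0.3615 m³/s
w_6 = (2.03 − 1.69)/2 = 0.17 m; q_6 = 0.67 × 1.31 × 0.17 = 0.1492 m³/s
w_7 = (2.17 − 1.85)/2 = 0.16 m; q_7 = 0.50 × 1.13 × 0.16 = 0.09040 m³/s
Stations 1, 8 contribute zero (depth or velocity is 0).
Q = Σ qᵢ = 2.148 m³/s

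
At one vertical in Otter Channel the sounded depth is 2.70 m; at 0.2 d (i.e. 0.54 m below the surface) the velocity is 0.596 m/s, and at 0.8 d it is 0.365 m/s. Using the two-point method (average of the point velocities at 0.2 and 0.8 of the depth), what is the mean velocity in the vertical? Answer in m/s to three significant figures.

0.481 m/s

v̄ = (0.596 + 0.365) / 2 = 0.4805 m/s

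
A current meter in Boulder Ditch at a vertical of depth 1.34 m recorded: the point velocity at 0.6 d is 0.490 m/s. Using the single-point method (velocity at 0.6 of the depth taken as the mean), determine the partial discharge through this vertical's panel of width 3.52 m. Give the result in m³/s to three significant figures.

2.31 m³/s

v̄ = v₀.₆ = 0.490 m/s
q = v̄ × d × w = 0.4900 × 1.34 × 3.52 = 2.311 m³/s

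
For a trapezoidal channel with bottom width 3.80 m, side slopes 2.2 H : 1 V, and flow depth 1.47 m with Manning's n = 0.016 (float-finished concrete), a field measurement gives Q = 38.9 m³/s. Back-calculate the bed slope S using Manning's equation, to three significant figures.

0.00389

A = (b + z·y)·y = (3.80 + 2.2×1.47)×1.47 = 10.34 m²
P = b + 2y√(1+z²) = 3.80 + 2×1.47×√(1+2.2²) = 10.90 m
R = A/P = 10.34/10.90 = 0.9482 m
S = (Q·n / (1·A·R^(2/3)))² = (38.9×0.016 / (1×10.34×0.9652))² = 0.003890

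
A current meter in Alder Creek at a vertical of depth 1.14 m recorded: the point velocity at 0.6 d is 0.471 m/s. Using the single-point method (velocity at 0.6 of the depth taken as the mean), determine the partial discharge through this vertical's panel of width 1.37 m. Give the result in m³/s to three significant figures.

v̄ = v₀.₆ = 0.471 m/s
q = v̄ × d × w = 0.4710 × 1.14 × 1.37 = 0.7356 m³/s

0.736 m³/s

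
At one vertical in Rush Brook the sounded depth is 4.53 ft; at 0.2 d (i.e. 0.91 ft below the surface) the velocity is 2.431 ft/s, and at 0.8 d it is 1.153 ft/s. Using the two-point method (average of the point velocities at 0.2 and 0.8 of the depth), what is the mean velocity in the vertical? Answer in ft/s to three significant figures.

v̄ = (2.431 + 1.153) / 2 = 1.792 ft/s

1.79 ft/s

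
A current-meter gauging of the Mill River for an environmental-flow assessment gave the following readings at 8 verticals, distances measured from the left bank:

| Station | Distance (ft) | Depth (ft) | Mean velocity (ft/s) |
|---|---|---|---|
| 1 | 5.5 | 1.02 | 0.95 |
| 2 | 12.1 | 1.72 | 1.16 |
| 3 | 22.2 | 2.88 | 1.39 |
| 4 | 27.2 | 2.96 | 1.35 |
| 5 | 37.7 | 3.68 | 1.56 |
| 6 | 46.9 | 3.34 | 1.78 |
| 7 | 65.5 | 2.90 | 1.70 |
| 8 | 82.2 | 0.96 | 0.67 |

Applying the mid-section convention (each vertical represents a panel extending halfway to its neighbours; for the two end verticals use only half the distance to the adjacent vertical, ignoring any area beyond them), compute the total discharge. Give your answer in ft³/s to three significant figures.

w_1 = (12.1 − 5.5)/2 = 3.3 ft; q_1 = 0.95 × 1.02 × 3.3 = 3.198 ft³/s
w_2 = (22.2 − 5.5)/2 = 8.35 ft; q_2 = 1.16 × 1.72 × 8.35 = 16.66 ft³/s
w_3 = (27.2 − 12.1)/2 = 7.55 ft; q_3 = 1.39 × 2.88 × 7.55 = 30.22 ft³/s
w_4 = (37.7 − 22.2)/2 = 7.75 ft; q_4 = 1.35 × 2.96 × 7.75 = 30.97 ft³/s
w_5 = (46.9 − 27.2)/2 = 9.85 ft; q_5 = 1.56 × 3.68 × 9.85 = 56.55 ft³/s
w_6 = (65.5 − 37.7)/2 = 13.9 ft; q_6 = 1.78 × 3.34 × 13.9 = 82.64 ft³/s
w_7 = (82.2 − 46.9)/2 = 17.65 ft; q_7 = 1.70 × 2.90 × 17.65 = 87.01 ft³/s
w_8 = (82.2 − 65.5)/2 = 8.35 ft; q_8 = 0.67 × 0.96 × 8.35 = 5.371 ft³/s
Q = Σ qᵢ = 312.6 ft³/s

313 ft³/s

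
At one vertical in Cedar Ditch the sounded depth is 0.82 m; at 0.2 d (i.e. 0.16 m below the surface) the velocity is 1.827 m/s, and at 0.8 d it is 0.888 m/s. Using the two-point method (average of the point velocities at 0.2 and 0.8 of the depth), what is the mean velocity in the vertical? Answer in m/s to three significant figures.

1.36 m/s

v̄ = (1.827 + 0.888) / 2 = 1.358 m/s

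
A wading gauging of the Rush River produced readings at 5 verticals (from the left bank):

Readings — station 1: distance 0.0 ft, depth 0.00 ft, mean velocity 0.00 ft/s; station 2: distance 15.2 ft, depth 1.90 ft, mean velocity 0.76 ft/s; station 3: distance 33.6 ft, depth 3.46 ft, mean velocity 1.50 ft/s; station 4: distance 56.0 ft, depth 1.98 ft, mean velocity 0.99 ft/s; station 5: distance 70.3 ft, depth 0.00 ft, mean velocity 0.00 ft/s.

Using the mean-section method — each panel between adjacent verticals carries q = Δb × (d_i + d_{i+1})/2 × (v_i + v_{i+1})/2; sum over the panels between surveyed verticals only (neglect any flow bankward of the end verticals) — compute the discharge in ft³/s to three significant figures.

Panel 1-2: Δb = 15.2 ft, d̄ = (0.00+1.90)/2 = 0.95, v̄ = (0.00+0.76)/2 = 0.38 → q = 15.2×0.95×0.38 = 5.487 ft³/s
Panel 2-3: Δb = 18.4 ft, d̄ = (1.90+3.46)/2 = 2.68, v̄ = (0.76+1.50)/2 = 1.13 → q = 18.4×2.68×1.13 = 55.72 ft³/s
Panel 3-4: Δb = 22.4 ft, d̄ = (3.46+1.98)/2 = 2.72, v̄ = (1.50+0.99)/2 = 1.245 → q = 22.4×2.72×1.245 = 75.86 ft³/s
Panel 4-5: Δb = 14.3 ft, d̄ = (1.98+0.00)/2 = 0.99, v̄ = (0.99+0.00)/2 = 0.495 → q = 14.3×0.99×0.495 = 7.008 ft³/s
Q = Σ q = 144.1 ft³/s

144 ft³/s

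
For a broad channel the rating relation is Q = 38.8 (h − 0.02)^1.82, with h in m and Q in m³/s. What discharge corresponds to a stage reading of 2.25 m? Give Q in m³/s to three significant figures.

167 m³/s

Q = 38.8 × (2.25 − 0.02)^1.82 = 38.8 × 2.23^1.82 = 167.0 m³/s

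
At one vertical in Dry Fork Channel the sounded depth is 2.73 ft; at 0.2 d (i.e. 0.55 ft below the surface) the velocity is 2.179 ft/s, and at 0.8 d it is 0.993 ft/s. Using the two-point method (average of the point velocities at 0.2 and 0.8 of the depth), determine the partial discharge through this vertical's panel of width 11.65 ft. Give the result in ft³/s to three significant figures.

50.4 ft³/s

v̄ = (2.179 + 0.993) / 2 = 1.586 ft/s
q = v̄ × d × w = 1.586 × 2.73 × 11.65 = 50.44 ft³/s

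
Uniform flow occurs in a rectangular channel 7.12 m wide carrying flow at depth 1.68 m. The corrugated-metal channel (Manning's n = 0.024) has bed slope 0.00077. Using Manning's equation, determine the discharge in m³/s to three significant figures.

15.1 m³/s

A = b·y = 7.12 × 1.68 = 11.96 m²
P = b + 2y = 7.12 + 2×1.68 = 10.48 m
R = A/P = 11.96/10.48 = 1.141 m
Q = (1/n)·A·R^(2/3)·S^(1/2) = (1/0.024) × 11.96 × 1.141^(2/3) × 0.00077^(1/2) = 15.10 m³/s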